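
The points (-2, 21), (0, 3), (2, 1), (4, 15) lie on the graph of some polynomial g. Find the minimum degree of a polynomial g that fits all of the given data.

2

Forward differences of the values at n = -2, 0, 2, 4:
  g  : 21  3  1  15
  Δ  : -18  -2  14
  Δ^2: 16  16
  Δ^3: 0
The second differences are constant (16) and nonzero, while all higher differences vanish, so the minimal degree is 2.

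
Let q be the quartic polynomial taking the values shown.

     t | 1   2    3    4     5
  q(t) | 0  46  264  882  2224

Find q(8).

15274

Forward differences of the values at t = 1, 2, 3, 4, 5:
  q  : 0  46  264  882  2224
  Δ  : 46  218  618  1342
  Δ^2: 172  400  724
  Δ^3: 228  324
  Δ^4: 96
The fourth differences are constant, confirming degree 4.
Interpolating (Newton forward form) and evaluating at t = 8 gives q(8) = 15274.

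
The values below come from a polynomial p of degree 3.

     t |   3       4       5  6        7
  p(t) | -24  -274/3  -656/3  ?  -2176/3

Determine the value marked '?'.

The 4 known points determine the degree-3 polynomial uniquely.
Write p(t) = at^3 + bt^2 + ct + d. Substituting each data point gives a linear system:
  27a + 9b + 3c + d = -24
  64a + 16b + 4c + d = -274/3
  125a + 25b + 5c + d = -656/3
  343a + 49b + 7c + d = -2176/3
Solving the system yields a = -3, b = 6, c = 5/3, d = -2.
So p(t) = -3t³ + 6t² + (5/3)t - 2.
Then p(6) = -424.

-424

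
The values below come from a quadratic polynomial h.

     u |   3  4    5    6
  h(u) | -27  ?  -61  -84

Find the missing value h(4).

On equispaced nodes a degree-2 polynomial has vanishing third forward difference, so
  - h(3) + 3·h(4) - 3·h(5) + h(6) = 0.
Substituting the known values and solving for h(4):
  3·h(4) = -126
  h(4) = -42.

-42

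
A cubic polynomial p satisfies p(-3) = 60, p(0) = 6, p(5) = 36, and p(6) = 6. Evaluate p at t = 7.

-50

Write p(t) = at^3 + bt^2 + ct + d. Substituting each data point gives a linear system:
  -27a + 9b - 3c + d = 60
  d = 6
  125a + 25b + 5c + d = 36
  216a + 36b + 6c + d = 6
Solving the system yields a = -1, b = 5, c = 6, d = 6.
So p(t) = -t^3 + 5t^2 + 6t + 6.
Then p(7) = -50.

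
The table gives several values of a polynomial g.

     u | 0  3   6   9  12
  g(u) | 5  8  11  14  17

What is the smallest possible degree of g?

Forward differences of the values at u = 0, 3, 6, 9, 12:
  g  : 5  8  11  14  17
  Δ  : 3  3  3  3
  Δ^2: 0  0  0
  Δ^3: 0  0
  Δ^4: 0
The first differences are constant (3) and nonzero, while all higher differences vanish, so the minimal degree is 1.

1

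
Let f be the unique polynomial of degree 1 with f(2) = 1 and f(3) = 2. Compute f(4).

3

Write f(x) = ax + b. Substituting each data point gives a linear system:
  2a + b = 1
  3a + b = 2
Solving the system yields a = 1, b = -1.
So f(x) = x - 1.
Then f(4) = 3.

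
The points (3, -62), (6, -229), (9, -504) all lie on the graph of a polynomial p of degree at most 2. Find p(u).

p(u) = -6u^2 - (5/3)u - 3

Write p(u) = au^2 + bu + c. Substituting each data point gives a linear system:
  9a + 3b + c = -62
  36a + 6b + c = -229
  81a + 9b + c = -504
Solving the system yields a = -6, b = -5/3, c = -3.
So p(u) = -6u² - (5/3)u - 3.
Check: p(6) = -229. ✓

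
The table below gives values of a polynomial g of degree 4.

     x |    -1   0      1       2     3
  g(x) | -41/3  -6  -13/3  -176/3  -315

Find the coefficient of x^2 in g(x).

Write g(x) = ax^4 + bx^3 + cx^2 + dx + e. Substituting each data point gives a linear system:
  a - b + c - d + e = -41/3
  e = -6
  a + b + c + d + e = -13/3
  16a + 8b + 4c + 2d + e = -176/3
  81a + 27b + 9c + 3d + e = -315
Solving the system yields a = -4, b = -1/3, c = 1, d = 5, e = -6.
So g(x) = -4x^4 - (1/3)x^3 + x^2 + 5x - 6.
The coefficient of x^2 is 1.

1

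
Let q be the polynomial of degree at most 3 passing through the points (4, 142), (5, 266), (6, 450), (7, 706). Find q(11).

2690

Write q(n) = an^3 + bn^2 + cn + d. Substituting each data point gives a linear system:
  64a + 16b + 4c + d = 142
  125a + 25b + 5c + d = 266
  216a + 36b + 6c + d = 450
  343a + 49b + 7c + d = 706
Solving the system yields a = 2, b = 0, c = 2, d = 6.
So q(n) = 2n^3 + 2n + 6.
Then q(11) = 2690.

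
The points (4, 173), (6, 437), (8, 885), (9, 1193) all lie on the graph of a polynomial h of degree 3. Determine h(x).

h(x) = x^3 + 5x^2 + 6x + 5

Write h(x) = ax^3 + bx^2 + cx + d. Substituting each data point gives a linear system:
  64a + 16b + 4c + d = 173
  216a + 36b + 6c + d = 437
  512a + 64b + 8c + d = 885
  729a + 81b + 9c + d = 1193
Solving the system yields a = 1, b = 5, c = 6, d = 5.
So h(x) = x^3 + 5x^2 + 6x + 5.
Check: h(6) = 437. ✓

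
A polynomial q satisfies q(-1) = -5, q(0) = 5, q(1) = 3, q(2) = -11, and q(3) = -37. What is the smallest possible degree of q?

Forward differences of the values at s = -1, 0, 1, 2, 3:
  q  : -5  5  3  -11  -37
  Δ  : 10  -2  -14  -26
  Δ^2: -12  -12  -12
  Δ^3: 0  0
  Δ^4: 0
The second differences are constant (-12) and nonzero, while all higher differences vanish, so the minimal degree is 2.

2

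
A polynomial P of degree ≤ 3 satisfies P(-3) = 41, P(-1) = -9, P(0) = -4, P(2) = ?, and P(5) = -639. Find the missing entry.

-54

The 4 known points determine the degree-3 polynomial uniquely.
Write P(x) = ax^3 + bx^2 + cx + d. Substituting each data point gives a linear system:
  -27a + 9b - 3c + d = 41
  -a + b - c + d = -9
  d = -4
  125a + 25b + 5c + d = -639
Solving the system yields a = -4, b = -6, c = 3, d = -4.
So P(x) = -4x^3 - 6x^2 + 3x - 4.
Then P(2) = -54.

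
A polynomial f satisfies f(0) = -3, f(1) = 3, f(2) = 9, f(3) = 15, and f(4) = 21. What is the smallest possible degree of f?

1

Forward differences of the values at u = 0, 1, 2, 3, 4:
  f  : -3  3  9  15  21
  Δ  : 6  6  6  6
  Δ^2: 0  0  0
  Δ^3: 0  0
  Δ^4: 0
The first differences are constant (6) and nonzero, while all higher differences vanish, so the minimal degree is 1.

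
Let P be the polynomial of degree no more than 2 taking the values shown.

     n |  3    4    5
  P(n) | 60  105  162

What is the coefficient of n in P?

Write P(n) = an^2 + bn + c. Substituting each data point gives a linear system:
  9a + 3b + c = 60
  16a + 4b + c = 105
  25a + 5b + c = 162
Solving the system yields a = 6, b = 3, c = -3.
So P(n) = 6n² + 3n - 3.
The coefficient of n is 3.

3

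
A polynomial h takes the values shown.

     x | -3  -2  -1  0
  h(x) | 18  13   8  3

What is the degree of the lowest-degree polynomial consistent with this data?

Forward differences of the values at x = -3, -2, -1, 0:
  h  : 18  13  8  3
  Δ  : -5  -5  -5
  Δ^2: 0  0
  Δ^3: 0
The first differences are constant (-5) and nonzero, while all higher differences vanish, so the minimal degree is 1.

1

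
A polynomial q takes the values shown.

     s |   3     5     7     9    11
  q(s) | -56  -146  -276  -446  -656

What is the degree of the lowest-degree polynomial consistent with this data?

Forward differences of the values at s = 3, 5, 7, 9, 11:
  q  : -56  -146  -276  -446  -656
  Δ  : -90  -130  -170  -210
  Δ^2: -40  -40  -40
  Δ^3: 0  0
  Δ^4: 0
The second differences are constant (-40) and nonzero, while all higher differences vanish, so the minimal degree is 2.

2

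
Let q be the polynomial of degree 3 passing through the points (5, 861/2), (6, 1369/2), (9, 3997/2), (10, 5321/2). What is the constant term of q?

1/2

Write q(n) = an^3 + bn^2 + cn + d. Substituting each data point gives a linear system:
  125a + 25b + 5c + d = 861/2
  216a + 36b + 6c + d = 1369/2
  729a + 81b + 9c + d = 3997/2
  1000a + 100b + 10c + d = 5321/2
Solving the system yields a = 2, b = 6, c = 6, d = 1/2.
So q(n) = 2n³ + 6n² + 6n + 1/2.
The constant term is 1/2.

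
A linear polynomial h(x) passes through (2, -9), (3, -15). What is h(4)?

Using the Lagrange interpolation formula with nodes 2, 3:
  L_0(x) = (x - 3) / -1
  L_1(x) = (x - 2) / 1
Then h(x) = -9·L_0(x) - 15·L_1(x).
Expanding and collecting terms gives h(x) = -6x + 3.
Evaluating at x = 4: h(4) = -21.

-21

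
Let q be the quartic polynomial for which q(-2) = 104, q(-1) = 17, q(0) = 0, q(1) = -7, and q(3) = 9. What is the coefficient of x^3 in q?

Write q(x) = ax^4 + bx^3 + cx^2 + dx + e. Substituting each data point gives a linear system:
  16a - 8b + 4c - 2d + e = 104
  a - b + c - d + e = 17
  e = 0
  a + b + c + d + e = -7
  81a + 27b + 9c + 3d + e = 9
Solving the system yields a = 2, b = -6, c = 3, d = -6, e = 0.
So q(x) = 2x⁴ - 6x³ + 3x² - 6x.
The coefficient of x^3 is -6.

-6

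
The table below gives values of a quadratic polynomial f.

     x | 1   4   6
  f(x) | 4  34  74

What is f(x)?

Using the Lagrange interpolation formula with nodes 1, 4, 6:
  L_0(x) = (x - 4)(x - 6) / 15
  L_1(x) = (x - 1)(x - 6) / -6
  L_2(x) = (x - 1)(x - 4) / 10
Then f(x) = 4·L_0(x) + 34·L_1(x) + 74·L_2(x).
Expanding and collecting terms gives f(x) = 2x^2 + 2.
Check: f(1) = 4. ✓

f(x) = 2x^2 + 2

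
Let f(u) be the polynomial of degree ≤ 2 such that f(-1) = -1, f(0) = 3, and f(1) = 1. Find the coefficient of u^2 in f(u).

Write f(u) = au^2 + bu + c. Substituting each data point gives a linear system:
  a - b + c = -1
  c = 3
  a + b + c = 1
Solving the system yields a = -3, b = 1, c = 3.
So f(u) = -3u^2 + u + 3.
The leading coefficient is -3.

-3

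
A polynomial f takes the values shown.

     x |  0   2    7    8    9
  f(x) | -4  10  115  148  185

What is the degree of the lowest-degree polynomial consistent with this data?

Divided differences on the nodes 0, 2, 7, 8, 9:
  order 0: -4  10  115  148  185
  order 1: 7  21  33  37
  order 2: 2  2  2
  order 3: 0  0
  order 4: 0
The order-2 divided differences are all 2 (nonzero) and every higher order vanishes, so the data lies on a polynomial of degree exactly 2.

2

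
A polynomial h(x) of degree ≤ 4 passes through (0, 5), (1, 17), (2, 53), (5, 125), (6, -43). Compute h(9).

Write h(x) = ax^4 + bx^3 + cx^2 + dx + e. Substituting each data point gives a linear system:
  e = 5
  a + b + c + d + e = 17
  16a + 8b + 4c + 2d + e = 53
  625a + 125b + 25c + 5d + e = 125
  1296a + 216b + 36c + 6d + e = -43
Solving the system yields a = -1, b = 5, c = 4, d = 4, e = 5.
So h(x) = -x^4 + 5x^3 + 4x^2 + 4x + 5.
Then h(9) = -2551.

-2551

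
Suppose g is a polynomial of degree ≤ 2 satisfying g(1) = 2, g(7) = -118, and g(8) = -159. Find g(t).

Write g(t) = at^2 + bt + c. Substituting each data point gives a linear system:
  a + b + c = 2
  49a + 7b + c = -118
  64a + 8b + c = -159
Solving the system yields a = -3, b = 4, c = 1.
So g(t) = -3t^2 + 4t + 1.
Check: g(7) = -118. ✓

g(t) = -3t^2 + 4t + 1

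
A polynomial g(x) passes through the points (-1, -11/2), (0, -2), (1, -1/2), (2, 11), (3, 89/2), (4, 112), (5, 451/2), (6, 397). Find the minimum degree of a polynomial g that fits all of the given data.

Forward differences of the values at x = -1, 0, 1, 2, 3, 4, 5, 6:
  g  : -11/2  -2  -1/2  11  89/2  112  451/2  397
  Δ  : 7/2  3/2  23/2  67/2  135/2  227/2  343/2
  Δ^2: -2  10  22  34  46  58
  Δ^3: 12  12  12  12  12
  Δ^4: 0  0  0  0
  Δ^5: 0  0  0
  Δ^6: 0  0
  Δ^7: 0
The third differences are constant (12) and nonzero, while all higher differences vanish, so the minimal degree is 3.

3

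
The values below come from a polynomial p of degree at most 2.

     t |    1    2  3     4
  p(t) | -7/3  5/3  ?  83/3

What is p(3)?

35/3

The 3 known points determine the degree-2 polynomial uniquely.
Write p(t) = at^2 + bt + c. Substituting each data point gives a linear system:
  a + b + c = -7/3
  4a + 2b + c = 5/3
  16a + 4b + c = 83/3
Solving the system yields a = 3, b = -5, c = -1/3.
So p(t) = 3t² - 5t - 1/3.
Then p(3) = 35/3.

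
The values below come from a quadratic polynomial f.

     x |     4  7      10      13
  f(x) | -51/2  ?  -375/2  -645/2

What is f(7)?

On equispaced nodes a degree-2 polynomial has vanishing third forward difference, so
  - f(4) + 3·f(7) - 3·f(10) + f(13) = 0.
Substituting the known values and solving for f(7):
  3·f(7) = -531/2
  f(7) = -177/2.

-177/2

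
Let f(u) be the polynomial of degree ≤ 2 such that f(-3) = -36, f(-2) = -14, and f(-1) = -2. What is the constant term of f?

0

Write f(u) = au^2 + bu + c. Substituting each data point gives a linear system:
  9a - 3b + c = -36
  4a - 2b + c = -14
  a - b + c = -2
Solving the system yields a = -5, b = -3, c = 0.
So f(u) = -5u² - 3u.
The constant term is 0.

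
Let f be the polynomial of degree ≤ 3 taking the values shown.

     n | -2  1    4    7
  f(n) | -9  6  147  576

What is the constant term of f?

Write f(n) = an^3 + bn^2 + cn + d. Substituting each data point gives a linear system:
  -8a + 4b - 2c + d = -9
  a + b + c + d = 6
  64a + 16b + 4c + d = 147
  343a + 49b + 7c + d = 576
Solving the system yields a = 1, b = 4, c = 6, d = -5.
So f(n) = n³ + 4n² + 6n - 5.
The constant term is -5.

-5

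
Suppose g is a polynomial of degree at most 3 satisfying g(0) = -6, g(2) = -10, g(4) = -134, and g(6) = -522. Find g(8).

-1318

Write g(s) = as^3 + bs^2 + cs + d. Substituting each data point gives a linear system:
  d = -6
  8a + 4b + 2c + d = -10
  64a + 16b + 4c + d = -134
  216a + 36b + 6c + d = -522
Solving the system yields a = -3, b = 3, c = 4, d = -6.
So g(s) = -3s^3 + 3s^2 + 4s - 6.
Then g(8) = -1318.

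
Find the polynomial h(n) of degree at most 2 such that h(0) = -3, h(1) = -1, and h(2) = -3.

Write h(n) = an^2 + bn + c. Substituting each data point gives a linear system:
  c = -3
  a + b + c = -1
  4a + 2b + c = -3
Solving the system yields a = -2, b = 4, c = -3.
So h(n) = -2n^2 + 4n - 3.
Check: h(0) = -3. ✓

h(n) = -2n^2 + 4n - 3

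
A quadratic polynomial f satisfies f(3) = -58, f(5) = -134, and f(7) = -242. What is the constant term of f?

-4

Write f(t) = at^2 + bt + c. Substituting each data point gives a linear system:
  9a + 3b + c = -58
  25a + 5b + c = -134
  49a + 7b + c = -242
Solving the system yields a = -4, b = -6, c = -4.
So f(t) = -4t^2 - 6t - 4.
The constant term is -4.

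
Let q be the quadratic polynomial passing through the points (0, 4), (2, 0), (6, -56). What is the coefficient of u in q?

Write q(u) = au^2 + bu + c. Substituting each data point gives a linear system:
  c = 4
  4a + 2b + c = 0
  36a + 6b + c = -56
Solving the system yields a = -2, b = 2, c = 4.
So q(u) = -2u^2 + 2u + 4.
The coefficient of u is 2.

2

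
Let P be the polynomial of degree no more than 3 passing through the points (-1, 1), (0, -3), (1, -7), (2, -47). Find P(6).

-1287

Using the Lagrange interpolation formula with nodes -1, 0, 1, 2:
  L_0(u) = u(u - 1)(u - 2) / -6
  L_1(u) = (u + 1)(u - 1)(u - 2) / 2
  L_2(u) = (u + 1)u(u - 2) / -2
  L_3(u) = (u + 1)u(u - 1) / 6
Then P(u) = 1·L_0(u) - 3·L_1(u) - 7·L_2(u) - 47·L_3(u).
Expanding and collecting terms gives P(u) = -6u^3 + 2u - 3.
Evaluating at u = 6: P(6) = -1287.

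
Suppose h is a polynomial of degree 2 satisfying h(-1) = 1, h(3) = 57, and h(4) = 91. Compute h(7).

Using the Lagrange interpolation formula with nodes -1, 3, 4:
  L_0(t) = (t - 3)(t - 4) / 20
  L_1(t) = (t + 1)(t - 4) / -4
  L_2(t) = (t + 1)(t - 3) / 5
Then h(t) = 1·L_0(t) + 57·L_1(t) + 91·L_2(t).
Expanding and collecting terms gives h(t) = 4t^2 + 6t + 3.
Evaluating at t = 7: h(7) = 241.

241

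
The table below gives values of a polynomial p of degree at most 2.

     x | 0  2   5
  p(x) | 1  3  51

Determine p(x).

p(x) = 3x^2 - 5x + 1

Using the Lagrange interpolation formula with nodes 0, 2, 5:
  L_0(x) = (x - 2)(x - 5) / 10
  L_1(x) = x(x - 5) / -6
  L_2(x) = x(x - 2) / 15
Then p(x) = 1·L_0(x) + 3·L_1(x) + 51·L_2(x).
Expanding and collecting terms gives p(x) = 3x² - 5x + 1.
Check: p(5) = 51. ✓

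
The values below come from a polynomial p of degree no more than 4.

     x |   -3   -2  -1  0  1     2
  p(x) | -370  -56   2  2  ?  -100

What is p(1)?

-2

On equispaced nodes a degree-4 polynomial has vanishing fifth forward difference, so
  - p(-3) + 5·p(-2) - 10·p(-1) + 10·p(0) - 5·p(1) + p(2) = 0.
Substituting the known values and solving for p(1):
  -5·p(1) = 10
  p(1) = -2.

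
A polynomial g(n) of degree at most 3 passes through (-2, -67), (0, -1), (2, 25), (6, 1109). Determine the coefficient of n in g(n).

-1

Write g(n) = an^3 + bn^2 + cn + d. Substituting each data point gives a linear system:
  -8a + 4b - 2c + d = -67
  d = -1
  8a + 4b + 2c + d = 25
  216a + 36b + 6c + d = 1109
Solving the system yields a = 6, b = -5, c = -1, d = -1.
So g(n) = 6n^3 - 5n^2 - n - 1.
The coefficient of n is -1.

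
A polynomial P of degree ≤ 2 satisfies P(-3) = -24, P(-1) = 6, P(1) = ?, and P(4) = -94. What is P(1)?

The 3 known points determine the degree-2 polynomial uniquely.
Write P(t) = at^2 + bt + c. Substituting each data point gives a linear system:
  9a - 3b + c = -24
  a - b + c = 6
  16a + 4b + c = -94
Solving the system yields a = -5, b = -5, c = 6.
So P(t) = -5t² - 5t + 6.
Then P(1) = -4.

-4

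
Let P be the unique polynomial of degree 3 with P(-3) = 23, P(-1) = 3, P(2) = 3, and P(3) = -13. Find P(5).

Write P(n) = an^3 + bn^2 + cn + d. Substituting each data point gives a linear system:
  -27a + 9b - 3c + d = 23
  -a + b - c + d = 3
  8a + 4b + 2c + d = 3
  27a + 9b + 3c + d = -13
Solving the system yields a = -1, b = 0, c = 3, d = 5.
So P(n) = -n³ + 3n + 5.
Then P(5) = -105.

-105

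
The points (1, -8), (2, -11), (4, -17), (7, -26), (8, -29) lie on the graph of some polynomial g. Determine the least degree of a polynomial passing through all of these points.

Divided differences on the nodes 1, 2, 4, 7, 8:
  order 0: -8  -11  -17  -26  -29
  order 1: -3  -3  -3  -3
  order 2: 0  0  0
  order 3: 0  0
  order 4: 0
The order-1 divided differences are all -3 (nonzero) and every higher order vanishes, so the data lies on a polynomial of degree exactly 1.

1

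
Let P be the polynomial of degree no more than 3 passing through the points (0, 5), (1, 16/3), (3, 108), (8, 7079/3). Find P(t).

Write P(t) = at^3 + bt^2 + ct + d. Substituting each data point gives a linear system:
  d = 5
  a + b + c + d = 16/3
  27a + 9b + 3c + d = 108
  512a + 64b + 8c + d = 7079/3
Solving the system yields a = 5, b = -3, c = -5/3, d = 5.
So P(t) = 5t^3 - 3t^2 - (5/3)t + 5.
Check: P(0) = 5. ✓

P(t) = 5t^3 - 3t^2 - (5/3)t + 5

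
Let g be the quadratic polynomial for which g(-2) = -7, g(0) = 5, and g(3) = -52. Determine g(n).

Write g(n) = an^2 + bn + c. Substituting each data point gives a linear system:
  4a - 2b + c = -7
  c = 5
  9a + 3b + c = -52
Solving the system yields a = -5, b = -4, c = 5.
So g(n) = -5n² - 4n + 5.
Check: g(-2) = -7. ✓

g(n) = -5n^2 - 4n + 5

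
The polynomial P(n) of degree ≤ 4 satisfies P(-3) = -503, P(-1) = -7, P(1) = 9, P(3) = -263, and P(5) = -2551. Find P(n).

P(n) = -5n^4 + 4n^3 + 2n^2 + 4n + 4

Write P(n) = an^4 + bn^3 + cn^2 + dn + e. Substituting each data point gives a linear system:
  81a - 27b + 9c - 3d + e = -503
  a - b + c - d + e = -7
  a + b + c + d + e = 9
  81a + 27b + 9c + 3d + e = -263
  625a + 125b + 25c + 5d + e = -2551
Solving the system yields a = -5, b = 4, c = 2, d = 4, e = 4.
So P(n) = -5n^4 + 4n^3 + 2n^2 + 4n + 4.
Check: P(-1) = -7. ✓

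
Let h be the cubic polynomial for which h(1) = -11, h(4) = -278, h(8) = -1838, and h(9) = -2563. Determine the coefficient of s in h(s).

Write h(s) = as^3 + bs^2 + cs + d. Substituting each data point gives a linear system:
  a + b + c + d = -11
  64a + 16b + 4c + d = -278
  512a + 64b + 8c + d = -1838
  729a + 81b + 9c + d = -2563
Solving the system yields a = -3, b = -4, c = -6, d = 2.
So h(s) = -3s^3 - 4s^2 - 6s + 2.
The coefficient of s is -6.

-6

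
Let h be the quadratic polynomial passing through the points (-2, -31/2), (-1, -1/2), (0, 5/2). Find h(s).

Write h(s) = as^2 + bs + c. Substituting each data point gives a linear system:
  4a - 2b + c = -31/2
  a - b + c = -1/2
  c = 5/2
Solving the system yields a = -6, b = -3, c = 5/2.
So h(s) = -6s^2 - 3s + 5/2.
Check: h(0) = 5/2. ✓

h(s) = -6s^2 - 3s + 5/2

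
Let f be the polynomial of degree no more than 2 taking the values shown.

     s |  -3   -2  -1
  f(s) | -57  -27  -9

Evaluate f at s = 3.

-57

Forward differences of the values at s = -3, -2, -1:
  f  : -57  -27  -9
  Δ  : 30  18
  Δ^2: -12
The second differences are constant, confirming degree 2.
Interpolating (Newton forward form) and evaluating at s = 3 gives f(3) = -57.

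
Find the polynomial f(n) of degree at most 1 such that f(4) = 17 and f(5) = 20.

f(n) = 3n + 5

Write f(n) = an + b. Substituting each data point gives a linear system:
  4a + b = 17
  5a + b = 20
Solving the system yields a = 3, b = 5.
So f(n) = 3n + 5.
Check: f(5) = 20. ✓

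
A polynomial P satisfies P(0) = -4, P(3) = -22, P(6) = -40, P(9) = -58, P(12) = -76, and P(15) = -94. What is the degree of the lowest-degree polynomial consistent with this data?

1

Forward differences of the values at x = 0, 3, 6, 9, 12, 15:
  P  : -4  -22  -40  -58  -76  -94
  Δ  : -18  -18  -18  -18  -18
  Δ^2: 0  0  0  0
  Δ^3: 0  0  0
  Δ^4: 0  0
  Δ^5: 0
The first differences are constant (-18) and nonzero, while all higher differences vanish, so the minimal degree is 1.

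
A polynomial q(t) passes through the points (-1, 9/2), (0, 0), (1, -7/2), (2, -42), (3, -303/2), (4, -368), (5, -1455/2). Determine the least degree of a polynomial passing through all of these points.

3

Forward differences of the values at t = -1, 0, 1, 2, 3, 4, 5:
  q  : 9/2  0  -7/2  -42  -303/2  -368  -1455/2
  Δ  : -9/2  -7/2  -77/2  -219/2  -433/2  -719/2
  Δ^2: 1  -35  -71  -107  -143
  Δ^3: -36  -36  -36  -36
  Δ^4: 0  0  0
  Δ^5: 0  0
  Δ^6: 0
The third differences are constant (-36) and nonzero, while all higher differences vanish, so the minimal degree is 3.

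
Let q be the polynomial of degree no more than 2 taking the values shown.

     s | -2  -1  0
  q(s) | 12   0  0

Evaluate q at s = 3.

Forward differences of the values at s = -2, -1, 0:
  q  : 12  0  0
  Δ  : -12  0
  Δ^2: 12
The second differences are constant, confirming degree 2.
Interpolating (Newton forward form) and evaluating at s = 3 gives q(3) = 72.

72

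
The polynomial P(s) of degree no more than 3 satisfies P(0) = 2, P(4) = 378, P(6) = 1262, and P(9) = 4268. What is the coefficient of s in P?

6

Write P(s) = as^3 + bs^2 + cs + d. Substituting each data point gives a linear system:
  d = 2
  64a + 16b + 4c + d = 378
  216a + 36b + 6c + d = 1262
  729a + 81b + 9c + d = 4268
Solving the system yields a = 6, b = -2, c = 6, d = 2.
So P(s) = 6s³ - 2s² + 6s + 2.
The coefficient of s is 6.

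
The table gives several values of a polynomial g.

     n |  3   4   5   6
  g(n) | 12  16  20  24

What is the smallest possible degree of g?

Forward differences of the values at n = 3, 4, 5, 6:
  g  : 12  16  20  24
  Δ  : 4  4  4
  Δ^2: 0  0
  Δ^3: 0
The first differences are constant (4) and nonzero, while all higher differences vanish, so the minimal degree is 1.

1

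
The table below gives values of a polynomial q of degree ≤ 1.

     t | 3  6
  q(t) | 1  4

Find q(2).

Write q(t) = at + b. Substituting each data point gives a linear system:
  3a + b = 1
  6a + b = 4
Solving the system yields a = 1, b = -2.
So q(t) = t - 2.
Then q(2) = 0.

0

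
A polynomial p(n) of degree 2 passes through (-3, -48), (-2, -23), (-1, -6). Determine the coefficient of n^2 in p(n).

-4

Write p(n) = an^2 + bn + c. Substituting each data point gives a linear system:
  9a - 3b + c = -48
  4a - 2b + c = -23
  a - b + c = -6
Solving the system yields a = -4, b = 5, c = 3.
So p(n) = -4n^2 + 5n + 3.
The leading coefficient is -4.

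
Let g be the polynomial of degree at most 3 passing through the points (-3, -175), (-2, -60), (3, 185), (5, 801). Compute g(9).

Write g(u) = au^3 + bu^2 + cu + d. Substituting each data point gives a linear system:
  -27a + 9b - 3c + d = -175
  -8a + 4b - 2c + d = -60
  27a + 9b + 3c + d = 185
  125a + 25b + 5c + d = 801
Solving the system yields a = 6, b = 1, c = 6, d = -4.
So g(u) = 6u³ + u² + 6u - 4.
Then g(9) = 4505.

4505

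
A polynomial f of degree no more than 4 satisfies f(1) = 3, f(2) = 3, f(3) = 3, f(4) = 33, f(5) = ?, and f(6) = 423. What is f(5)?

The 5 known points determine the degree-4 polynomial uniquely.
Write f(u) = au^4 + bu^3 + cu^2 + du + e. Substituting each data point gives a linear system:
  a + b + c + d + e = 3
  16a + 8b + 4c + 2d + e = 3
  81a + 27b + 9c + 3d + e = 3
  256a + 64b + 16c + 4d + e = 33
  1296a + 216b + 36c + 6d + e = 423
Solving the system yields a = 1, b = -5, c = 5, d = 5, e = -3.
So f(u) = u^4 - 5u^3 + 5u^2 + 5u - 3.
Then f(5) = 147.

147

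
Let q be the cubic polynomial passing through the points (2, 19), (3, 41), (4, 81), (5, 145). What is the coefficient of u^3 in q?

Write q(u) = au^3 + bu^2 + cu + d. Substituting each data point gives a linear system:
  8a + 4b + 2c + d = 19
  27a + 9b + 3c + d = 41
  64a + 16b + 4c + d = 81
  125a + 25b + 5c + d = 145
Solving the system yields a = 1, b = 0, c = 3, d = 5.
So q(u) = u³ + 3u + 5.
The leading coefficient is 1.

1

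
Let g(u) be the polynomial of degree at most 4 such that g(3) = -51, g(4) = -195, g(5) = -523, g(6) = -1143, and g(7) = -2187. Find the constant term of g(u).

-3

Write g(u) = au^4 + bu^3 + cu^2 + du + e. Substituting each data point gives a linear system:
  81a + 27b + 9c + 3d + e = -51
  256a + 64b + 16c + 4d + e = -195
  625a + 125b + 25c + 5d + e = -523
  1296a + 216b + 36c + 6d + e = -1143
  2401a + 343b + 49c + 7d + e = -2187
Solving the system yields a = -1, b = 0, c = 5, d = -4, e = -3.
So g(u) = -u^4 + 5u^2 - 4u - 3.
The constant term is -3.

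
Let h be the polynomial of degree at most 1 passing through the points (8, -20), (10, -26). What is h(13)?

Using the Lagrange interpolation formula with nodes 8, 10:
  L_0(u) = (u - 10) / -2
  L_1(u) = (u - 8) / 2
Then h(u) = -20·L_0(u) - 26·L_1(u).
Expanding and collecting terms gives h(u) = -3u + 4.
Evaluating at u = 13: h(13) = -35.

-35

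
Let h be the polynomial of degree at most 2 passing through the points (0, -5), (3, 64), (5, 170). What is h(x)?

Write h(x) = ax^2 + bx + c. Substituting each data point gives a linear system:
  c = -5
  9a + 3b + c = 64
  25a + 5b + c = 170
Solving the system yields a = 6, b = 5, c = -5.
So h(x) = 6x² + 5x - 5.
Check: h(3) = 64. ✓

h(x) = 6x^2 + 5x - 5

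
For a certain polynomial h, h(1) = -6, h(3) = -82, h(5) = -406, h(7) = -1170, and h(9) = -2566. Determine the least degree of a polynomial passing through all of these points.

3

Forward differences of the values at s = 1, 3, 5, 7, 9:
  h  : -6  -82  -406  -1170  -2566
  Δ  : -76  -324  -764  -1396
  Δ^2: -248  -440  -632
  Δ^3: -192  -192
  Δ^4: 0
The third differences are constant (-192) and nonzero, while all higher differences vanish, so the minimal degree is 3.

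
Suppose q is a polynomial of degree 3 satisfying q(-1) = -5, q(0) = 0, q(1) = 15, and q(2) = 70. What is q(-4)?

Forward differences of the values at x = -1, 0, 1, 2:
  q  : -5  0  15  70
  Δ  : 5  15  55
  Δ^2: 10  40
  Δ^3: 30
The third differences are constant, confirming degree 3.
Interpolating (Newton forward form) and evaluating at x = -4 gives q(-4) = -260.

-260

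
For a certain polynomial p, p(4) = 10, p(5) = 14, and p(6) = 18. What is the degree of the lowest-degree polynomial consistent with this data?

Forward differences of the values at t = 4, 5, 6:
  p  : 10  14  18
  Δ  : 4  4
  Δ^2: 0
The first differences are constant (4) and nonzero, while all higher differences vanish, so the minimal degree is 1.

1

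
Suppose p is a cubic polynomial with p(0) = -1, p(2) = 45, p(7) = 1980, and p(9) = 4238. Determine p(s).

Write p(s) = as^3 + bs^2 + cs + d. Substituting each data point gives a linear system:
  d = -1
  8a + 4b + 2c + d = 45
  343a + 49b + 7c + d = 1980
  729a + 81b + 9c + d = 4238
Solving the system yields a = 6, b = -2, c = 3, d = -1.
So p(s) = 6s³ - 2s² + 3s - 1.
Check: p(2) = 45. ✓

p(s) = 6s^3 - 2s^2 + 3s - 1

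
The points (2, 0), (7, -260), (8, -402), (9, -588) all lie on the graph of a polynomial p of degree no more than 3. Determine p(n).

Write p(n) = an^3 + bn^2 + cn + d. Substituting each data point gives a linear system:
  8a + 4b + 2c + d = 0
  343a + 49b + 7c + d = -260
  512a + 64b + 8c + d = -402
  729a + 81b + 9c + d = -588
Solving the system yields a = -1, b = 2, c = -3, d = 6.
So p(n) = -n³ + 2n² - 3n + 6.
Check: p(9) = -588. ✓

p(n) = -n^3 + 2n^2 - 3n + 6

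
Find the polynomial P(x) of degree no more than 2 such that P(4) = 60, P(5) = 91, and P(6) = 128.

P(x) = 3x^2 + 4x - 4

Write P(x) = ax^2 + bx + c. Substituting each data point gives a linear system:
  16a + 4b + c = 60
  25a + 5b + c = 91
  36a + 6b + c = 128
Solving the system yields a = 3, b = 4, c = -4.
So P(x) = 3x^2 + 4x - 4.
Check: P(4) = 60. ✓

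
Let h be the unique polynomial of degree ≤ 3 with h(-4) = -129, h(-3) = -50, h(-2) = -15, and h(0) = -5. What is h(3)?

Write h(u) = au^3 + bu^2 + cu + d. Substituting each data point gives a linear system:
  -64a + 16b - 4c + d = -129
  -27a + 9b - 3c + d = -50
  -8a + 4b - 2c + d = -15
  d = -5
Solving the system yields a = 3, b = 5, c = 3, d = -5.
So h(u) = 3u³ + 5u² + 3u - 5.
Then h(3) = 130.

130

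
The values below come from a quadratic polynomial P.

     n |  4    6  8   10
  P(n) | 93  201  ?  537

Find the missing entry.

The 3 known points determine the degree-2 polynomial uniquely.
Write P(n) = an^2 + bn + c. Substituting each data point gives a linear system:
  16a + 4b + c = 93
  36a + 6b + c = 201
  100a + 10b + c = 537
Solving the system yields a = 5, b = 4, c = -3.
So P(n) = 5n^2 + 4n - 3.
Then P(8) = 349.

349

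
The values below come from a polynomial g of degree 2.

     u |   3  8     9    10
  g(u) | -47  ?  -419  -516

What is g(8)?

The 3 known points determine the degree-2 polynomial uniquely.
Write g(u) = au^2 + bu + c. Substituting each data point gives a linear system:
  9a + 3b + c = -47
  81a + 9b + c = -419
  100a + 10b + c = -516
Solving the system yields a = -5, b = -2, c = 4.
So g(u) = -5u^2 - 2u + 4.
Then g(8) = -332.

-332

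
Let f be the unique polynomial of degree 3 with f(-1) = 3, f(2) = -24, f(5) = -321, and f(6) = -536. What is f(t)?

Write f(t) = at^3 + bt^2 + ct + d. Substituting each data point gives a linear system:
  -a + b - c + d = 3
  8a + 4b + 2c + d = -24
  125a + 25b + 5c + d = -321
  216a + 36b + 6c + d = -536
Solving the system yields a = -2, b = -3, c = 0, d = 4.
So f(t) = -2t^3 - 3t^2 + 4.
Check: f(-1) = 3. ✓

f(t) = -2t^3 - 3t^2 + 4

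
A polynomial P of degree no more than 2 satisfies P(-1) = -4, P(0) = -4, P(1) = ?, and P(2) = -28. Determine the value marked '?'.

-12

The 3 known points determine the degree-2 polynomial uniquely.
Write P(s) = as^2 + bs + c. Substituting each data point gives a linear system:
  a - b + c = -4
  c = -4
  4a + 2b + c = -28
Solving the system yields a = -4, b = -4, c = -4.
So P(s) = -4s^2 - 4s - 4.
Then P(1) = -12.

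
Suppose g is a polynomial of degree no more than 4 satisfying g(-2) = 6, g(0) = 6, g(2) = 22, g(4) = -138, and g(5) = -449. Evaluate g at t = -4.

-170

Using the Lagrange interpolation formula with nodes -2, 0, 2, 4, 5:
  L_0(t) = t(t - 2)(t - 4)(t - 5) / 336
  L_1(t) = (t + 2)(t - 2)(t - 4)(t - 5) / -80
  L_2(t) = (t + 2)t(t - 4)(t - 5) / 48
  L_3(t) = (t + 2)t(t - 2)(t - 5) / -48
  L_4(t) = (t + 2)t(t - 2)(t - 4) / 105
Then g(t) = 6·L_0(t) + 6·L_1(t) + 22·L_2(t) - 138·L_3(t) - 449·L_4(t).
Expanding and collecting terms gives g(t) = -t^4 + 6t^2 + 4t + 6.
Evaluating at t = -4: g(-4) = -170.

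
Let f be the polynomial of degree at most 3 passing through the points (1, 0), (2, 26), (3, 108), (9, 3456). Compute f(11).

Write f(n) = an^3 + bn^2 + cn + d. Substituting each data point gives a linear system:
  a + b + c + d = 0
  8a + 4b + 2c + d = 26
  27a + 9b + 3c + d = 108
  729a + 81b + 9c + d = 3456
Solving the system yields a = 5, b = -2, c = -3, d = 0.
So f(n) = 5n^3 - 2n^2 - 3n.
Then f(11) = 6380.

6380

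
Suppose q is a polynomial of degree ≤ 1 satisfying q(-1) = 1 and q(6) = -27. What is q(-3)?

9

Write q(n) = an + b. Substituting each data point gives a linear system:
  -a + b = 1
  6a + b = -27
Solving the system yields a = -4, b = -3.
So q(n) = -4n - 3.
Then q(-3) = 9.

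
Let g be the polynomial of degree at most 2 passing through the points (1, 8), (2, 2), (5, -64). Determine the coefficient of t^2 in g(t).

-4

Write g(t) = at^2 + bt + c. Substituting each data point gives a linear system:
  a + b + c = 8
  4a + 2b + c = 2
  25a + 5b + c = -64
Solving the system yields a = -4, b = 6, c = 6.
So g(t) = -4t^2 + 6t + 6.
The leading coefficient is -4.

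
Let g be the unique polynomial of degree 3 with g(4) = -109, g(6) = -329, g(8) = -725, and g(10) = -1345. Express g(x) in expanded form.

Write g(x) = ax^3 + bx^2 + cx + d. Substituting each data point gives a linear system:
  64a + 16b + 4c + d = -109
  216a + 36b + 6c + d = -329
  512a + 64b + 8c + d = -725
  1000a + 100b + 10c + d = -1345
Solving the system yields a = -1, b = -4, c = 6, d = -5.
So g(x) = -x^3 - 4x^2 + 6x - 5.
Check: g(8) = -725. ✓

g(x) = -x^3 - 4x^2 + 6x - 5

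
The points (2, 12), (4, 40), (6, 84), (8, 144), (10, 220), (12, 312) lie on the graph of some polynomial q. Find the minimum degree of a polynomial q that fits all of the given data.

Forward differences of the values at t = 2, 4, 6, 8, 10, 12:
  q  : 12  40  84  144  220  312
  Δ  : 28  44  60  76  92
  Δ^2: 16  16  16  16
  Δ^3: 0  0  0
  Δ^4: 0  0
  Δ^5: 0
The second differences are constant (16) and nonzero, while all higher differences vanish, so the minimal degree is 2.

2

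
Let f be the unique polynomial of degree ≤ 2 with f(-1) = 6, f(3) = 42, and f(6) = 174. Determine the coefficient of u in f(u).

Write f(u) = au^2 + bu + c. Substituting each data point gives a linear system:
  a - b + c = 6
  9a + 3b + c = 42
  36a + 6b + c = 174
Solving the system yields a = 5, b = -1, c = 0.
So f(u) = 5u^2 - u.
The coefficient of u is -1.

-1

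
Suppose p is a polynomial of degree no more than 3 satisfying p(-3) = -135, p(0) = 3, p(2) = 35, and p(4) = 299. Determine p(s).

Write p(s) = as^3 + bs^2 + cs + d. Substituting each data point gives a linear system:
  -27a + 9b - 3c + d = -135
  d = 3
  8a + 4b + 2c + d = 35
  64a + 16b + 4c + d = 299
Solving the system yields a = 5, b = -1, c = -2, d = 3.
So p(s) = 5s^3 - s^2 - 2s + 3.
Check: p(4) = 299. ✓

p(s) = 5s^3 - s^2 - 2s + 3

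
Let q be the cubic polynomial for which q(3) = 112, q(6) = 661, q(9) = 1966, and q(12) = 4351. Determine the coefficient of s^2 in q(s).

6

Write q(s) = as^3 + bs^2 + cs + d. Substituting each data point gives a linear system:
  27a + 9b + 3c + d = 112
  216a + 36b + 6c + d = 661
  729a + 81b + 9c + d = 1966
  1728a + 144b + 12c + d = 4351
Solving the system yields a = 2, b = 6, c = 3, d = -5.
So q(s) = 2s³ + 6s² + 3s - 5.
The coefficient of s^2 is 6.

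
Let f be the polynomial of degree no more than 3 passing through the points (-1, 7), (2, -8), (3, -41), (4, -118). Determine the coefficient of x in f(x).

Write f(x) = ax^3 + bx^2 + cx + d. Substituting each data point gives a linear system:
  -a + b - c + d = 7
  8a + 4b + 2c + d = -8
  27a + 9b + 3c + d = -41
  64a + 16b + 4c + d = -118
Solving the system yields a = -3, b = 5, c = -1, d = -2.
So f(x) = -3x^3 + 5x^2 - x - 2.
The coefficient of x is -1.

-1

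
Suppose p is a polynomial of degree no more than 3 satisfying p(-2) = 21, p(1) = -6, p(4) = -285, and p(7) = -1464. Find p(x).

Using the Lagrange interpolation formula with nodes -2, 1, 4, 7:
  L_0(x) = (x - 1)(x - 4)(x - 7) / -162
  L_1(x) = (x + 2)(x - 4)(x - 7) / 54
  L_2(x) = (x + 2)(x - 1)(x - 7) / -54
  L_3(x) = (x + 2)(x - 1)(x - 4) / 162
Then p(x) = 21·L_0(x) - 6·L_1(x) - 285·L_2(x) - 1464·L_3(x).
Expanding and collecting terms gives p(x) = -4x³ - 2x² + x - 1.
Check: p(7) = -1464. ✓

p(x) = -4x^3 - 2x^2 + x - 1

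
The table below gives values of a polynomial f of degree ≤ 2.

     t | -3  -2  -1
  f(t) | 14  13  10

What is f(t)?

Using the Lagrange interpolation formula with nodes -3, -2, -1:
  L_0(t) = (t + 2)(t + 1) / 2
  L_1(t) = (t + 3)(t + 1) / -1
  L_2(t) = (t + 3)(t + 2) / 2
Then f(t) = 14·L_0(t) + 13·L_1(t) + 10·L_2(t).
Expanding and collecting terms gives f(t) = -t^2 - 6t + 5.
Check: f(-3) = 14. ✓

f(t) = -t^2 - 6t + 5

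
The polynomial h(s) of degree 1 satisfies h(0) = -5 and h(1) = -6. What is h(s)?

h(s) = -s - 5

Write h(s) = as + b. Substituting each data point gives a linear system:
  b = -5
  a + b = -6
Solving the system yields a = -1, b = -5.
So h(s) = -s - 5.
Check: h(1) = -6. ✓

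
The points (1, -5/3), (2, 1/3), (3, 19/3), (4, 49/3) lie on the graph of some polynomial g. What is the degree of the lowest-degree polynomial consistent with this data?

2

Forward differences of the values at u = 1, 2, 3, 4:
  g  : -5/3  1/3  19/3  49/3
  Δ  : 2  6  10
  Δ^2: 4  4
  Δ^3: 0
The second differences are constant (4) and nonzero, while all higher differences vanish, so the minimal degree is 2.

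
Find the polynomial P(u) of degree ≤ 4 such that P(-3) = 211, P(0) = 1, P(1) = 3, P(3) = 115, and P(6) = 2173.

Write P(u) = au^4 + bu^3 + cu^2 + du + e. Substituting each data point gives a linear system:
  81a - 27b + 9c - 3d + e = 211
  e = 1
  a + b + c + d + e = 3
  81a + 27b + 9c + 3d + e = 115
  1296a + 216b + 36c + 6d + e = 2173
Solving the system yields a = 2, b = -2, c = 0, d = 2, e = 1.
So P(u) = 2u^4 - 2u^3 + 2u + 1.
Check: P(1) = 3. ✓

P(u) = 2u^4 - 2u^3 + 2u + 1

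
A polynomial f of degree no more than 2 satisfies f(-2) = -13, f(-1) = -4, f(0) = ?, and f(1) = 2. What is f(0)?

On equispaced nodes a degree-2 polynomial has vanishing third forward difference, so
  - f(-2) + 3·f(-1) - 3·f(0) + f(1) = 0.
Substituting the known values and solving for f(0):
  -3·f(0) = -3
  f(0) = 1.

1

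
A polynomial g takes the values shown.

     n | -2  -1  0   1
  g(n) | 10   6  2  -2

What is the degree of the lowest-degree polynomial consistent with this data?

Forward differences of the values at n = -2, -1, 0, 1:
  g  : 10  6  2  -2
  Δ  : -4  -4  -4
  Δ^2: 0  0
  Δ^3: 0
The first differences are constant (-4) and nonzero, while all higher differences vanish, so the minimal degree is 1.

1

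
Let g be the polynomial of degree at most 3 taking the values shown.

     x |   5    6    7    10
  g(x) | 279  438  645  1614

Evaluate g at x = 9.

1227

Using the Lagrange interpolation formula with nodes 5, 6, 7, 10:
  L_0(x) = (x - 6)(x - 7)(x - 10) / -10
  L_1(x) = (x - 5)(x - 7)(x - 10) / 4
  L_2(x) = (x - 5)(x - 6)(x - 10) / -6
  L_3(x) = (x - 5)(x - 6)(x - 7) / 60
Then g(x) = 279·L_0(x) + 438·L_1(x) + 645·L_2(x) + 1614·L_3(x).
Expanding and collecting terms gives g(x) = x^3 + 6x^2 + 2x - 6.
Evaluating at x = 9: g(9) = 1227.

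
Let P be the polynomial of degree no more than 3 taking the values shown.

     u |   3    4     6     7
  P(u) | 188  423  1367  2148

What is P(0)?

-1

Write P(u) = au^3 + bu^2 + cu + d. Substituting each data point gives a linear system:
  27a + 9b + 3c + d = 188
  64a + 16b + 4c + d = 423
  216a + 36b + 6c + d = 1367
  343a + 49b + 7c + d = 2148
Solving the system yields a = 6, b = 1, c = 6, d = -1.
So P(u) = 6u^3 + u^2 + 6u - 1.
Then P(0) = -1.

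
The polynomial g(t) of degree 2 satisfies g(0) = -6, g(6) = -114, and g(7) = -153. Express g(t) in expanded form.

Using the Lagrange interpolation formula with nodes 0, 6, 7:
  L_0(t) = (t - 6)(t - 7) / 42
  L_1(t) = t(t - 7) / -6
  L_2(t) = t(t - 6) / 7
Then g(t) = -6·L_0(t) - 114·L_1(t) - 153·L_2(t).
Expanding and collecting terms gives g(t) = -3t² - 6.
Check: g(0) = -6. ✓

g(t) = -3t^2 - 6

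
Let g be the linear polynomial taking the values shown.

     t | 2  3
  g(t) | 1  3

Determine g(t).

Using the Lagrange interpolation formula with nodes 2, 3:
  L_0(t) = (t - 3) / -1
  L_1(t) = (t - 2) / 1
Then g(t) = 1·L_0(t) + 3·L_1(t).
Expanding and collecting terms gives g(t) = 2t - 3.
Check: g(2) = 1. ✓

g(t) = 2t - 3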